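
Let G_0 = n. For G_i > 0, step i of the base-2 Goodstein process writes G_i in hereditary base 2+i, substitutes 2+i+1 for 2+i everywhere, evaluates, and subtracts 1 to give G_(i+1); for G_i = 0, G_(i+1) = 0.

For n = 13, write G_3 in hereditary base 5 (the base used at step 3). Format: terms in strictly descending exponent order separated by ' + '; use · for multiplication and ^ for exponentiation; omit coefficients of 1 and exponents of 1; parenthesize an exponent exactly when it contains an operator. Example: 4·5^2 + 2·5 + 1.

5^(5 + 1) + 3·5^3 + 3·5^2 + 3·5 + 2

base 2: 13 = 2^(2 + 1) + 2^2 + 1; at 3: 3^(3 + 1) + 3^3 + 1 = 109; next = 108
base 3: 108 = 3^(3 + 1) + 3^3; at 4: 4^(4 + 1) + 4^4 = 1280; next = 1279
base 4: 1279 = 4^(4 + 1) + 3·4^3 + 3·4^2 + 3·4 + 3; at 5: 5^(5 + 1) + 3·5^3 + 3·5^2 + 3·5 + 3 = 16093; next = 16092
base 5: 16092 = 5^(5 + 1) + 3·5^3 + 3·5^2 + 3·5 + 2; at 6: 6^(6 + 1) + 3·6^3 + 3·6^2 + 3·6 + 2 = 280712; next = 280711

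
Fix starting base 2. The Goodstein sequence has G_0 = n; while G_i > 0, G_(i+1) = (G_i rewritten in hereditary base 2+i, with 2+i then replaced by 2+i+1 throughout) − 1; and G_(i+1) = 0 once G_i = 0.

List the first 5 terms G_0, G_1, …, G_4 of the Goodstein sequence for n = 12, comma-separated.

12, 107, 1065, 15685, 280019

(0) 12|_2 = 2^(2 + 1) + 2^2 ↦ 3^(3 + 1) + 3^3|_3 = 108 ⇒ 107
(1) 107|_3 = 3^(3 + 1) + 2·3^2 + 2·3 + 2 ↦ 4^(4 + 1) + 2·4^2 + 2·4 + 2|_4 = 1066 ⇒ 1065
(2) 1065|_4 = 4^(4 + 1) + 2·4^2 + 2·4 + 1 ↦ 5^(5 + 1) + 2·5^2 + 2·5 + 1|_5 = 15686 ⇒ 15685
(3) 15685|_5 = 5^(5 + 1) + 2·5^2 + 2·5 ↦ 6^(6 + 1) + 2·6^2 + 2·6|_6 = 280020 ⇒ 280019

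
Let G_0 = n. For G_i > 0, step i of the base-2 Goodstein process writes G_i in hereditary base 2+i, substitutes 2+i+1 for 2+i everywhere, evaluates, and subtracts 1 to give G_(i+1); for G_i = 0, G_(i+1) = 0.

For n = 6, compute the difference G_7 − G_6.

G_0=6  [base 2] 2^2 + 2  →[2↦3]→  3^3 + 3 = 30  −1 ⇒ G_1=29
G_1=29  [base 3] 3^3 + 2  →[3↦4]→  4^4 + 2 = 258  −1 ⇒ G_2=257
G_2=257  [base 4] 4^4 + 1  →[4↦5]→  5^5 + 1 = 3126  −1 ⇒ G_3=3125
G_3=3125  [base 5] 5^5  →[5↦6]→  6^6 = 46656  −1 ⇒ G_4=46655
G_4=46655  [base 6] 5·6^5 + 5·6^4 + 5·6^3 + 5·6^2 + 5·6 + 5  →[6↦7]→  5·7^5 + 5·7^4 + 5·7^3 + 5·7^2 + 5·7 + 5 = 98040  −1 ⇒ G_5=98039
G_5=98039  [base 7] 5·7^5 + 5·7^4 + 5·7^3 + 5·7^2 + 5·7 + 4  →[7↦8]→  5·8^5 + 5·8^4 + 5·8^3 + 5·8^2 + 5·8 + 4 = 187244  −1 ⇒ G_6=187243
G_6=187243  [base 8] 5·8^5 + 5·8^4 + 5·8^3 + 5·8^2 + 5·8 + 3  →[8↦9]→  5·9^5 + 5·9^4 + 5·9^3 + 5·9^2 + 5·9 + 3 = 332148  −1 ⇒ G_7=332147

144904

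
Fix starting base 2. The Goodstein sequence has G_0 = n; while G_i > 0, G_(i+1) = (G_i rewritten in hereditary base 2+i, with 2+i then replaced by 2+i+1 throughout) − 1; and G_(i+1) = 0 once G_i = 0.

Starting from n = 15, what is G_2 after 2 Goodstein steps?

base 2: 15 = 2^(2 + 1) + 2^2 + 2 + 1; at 3: 3^(3 + 1) + 3^3 + 3 + 1 = 112; next = 111
base 3: 111 = 3^(3 + 1) + 3^3 + 3; at 4: 4^(4 + 1) + 4^4 + 4 = 1284; next = 1283
base 4: 1283 = 4^(4 + 1) + 4^4 + 3; at 5: 5^(5 + 1) + 5^5 + 3 = 18753; next = 18752

1283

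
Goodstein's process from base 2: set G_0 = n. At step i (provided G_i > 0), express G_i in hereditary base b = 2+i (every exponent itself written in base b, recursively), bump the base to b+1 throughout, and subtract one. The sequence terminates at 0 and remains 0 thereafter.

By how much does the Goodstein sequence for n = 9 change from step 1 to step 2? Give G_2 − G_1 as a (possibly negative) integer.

base 2: 9 = 2^(2 + 1) + 1; at 3: 3^(3 + 1) + 1 = 82; next = 81
base 3: 81 = 3^(3 + 1); at 4: 4^(4 + 1) = 1024; next = 1023

942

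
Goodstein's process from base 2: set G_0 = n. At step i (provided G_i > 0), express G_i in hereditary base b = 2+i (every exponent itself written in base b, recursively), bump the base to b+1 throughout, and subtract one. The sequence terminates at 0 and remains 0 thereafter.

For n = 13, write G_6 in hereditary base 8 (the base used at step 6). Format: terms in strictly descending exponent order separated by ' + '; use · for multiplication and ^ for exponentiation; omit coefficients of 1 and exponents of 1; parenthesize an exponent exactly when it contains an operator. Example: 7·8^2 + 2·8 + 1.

8^(8 + 1) + 3·8^3 + 3·8^2 + 2·8 + 7

step 0: 13 = 2^(2 + 1) + 2^2 + 1; sub 3 for 2: 3^(3 + 1) + 3^3 + 1; = 109; G_1 = 109−1 = 108
step 1: 108 = 3^(3 + 1) + 3^3; sub 4 for 3: 4^(4 + 1) + 4^4; = 1280; G_2 = 1280−1 = 1279
step 2: 1279 = 4^(4 + 1) + 3·4^3 + 3·4^2 + 3·4 + 3; sub 5 for 4: 5^(5 + 1) + 3·5^3 + 3·5^2 + 3·5 + 3; = 16093; G_3 = 16093−1 = 16092
step 3: 16092 = 5^(5 + 1) + 3·5^3 + 3·5^2 + 3·5 + 2; sub 6 for 5: 6^(6 + 1) + 3·6^3 + 3·6^2 + 3·6 + 2; = 280712; G_4 = 280712−1 = 280711
step 4: 280711 = 6^(6 + 1) + 3·6^3 + 3·6^2 + 3·6 + 1; sub 7 for 6: 7^(7 + 1) + 3·7^3 + 3·7^2 + 3·7 + 1; = 5765999; G_5 = 5765999−1 = 5765998
step 5: 5765998 = 7^(7 + 1) + 3·7^3 + 3·7^2 + 3·7; sub 8 for 7: 8^(8 + 1) + 3·8^3 + 3·8^2 + 3·8; = 134219480; G_6 = 134219480−1 = 134219479
step 6: 134219479 = 8^(8 + 1) + 3·8^3 + 3·8^2 + 2·8 + 7; sub 9 for 8: 9^(9 + 1) + 3·9^3 + 3·9^2 + 2·9 + 7; = 3486786856; G_7 = 3486786856−1 = 3486786855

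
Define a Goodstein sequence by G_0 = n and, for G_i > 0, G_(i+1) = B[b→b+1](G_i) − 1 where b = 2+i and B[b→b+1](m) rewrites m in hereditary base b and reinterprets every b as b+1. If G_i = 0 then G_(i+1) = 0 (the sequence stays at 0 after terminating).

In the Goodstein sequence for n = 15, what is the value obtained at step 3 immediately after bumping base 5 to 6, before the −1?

[0] 15 ≡ 2^(2 + 1) + 2^2 + 2 + 1 (base 2). Lift 3: 112. −1: 111.
[1] 111 ≡ 3^(3 + 1) + 3^3 + 3 (base 3). Lift 4: 1284. −1: 1283.
[2] 1283 ≡ 4^(4 + 1) + 4^4 + 3 (base 4). Lift 5: 18753. −1: 18752.
[3] 18752 ≡ 5^(5 + 1) + 5^5 + 2 (base 5). Lift 6: 326594. −1: 326593.

326594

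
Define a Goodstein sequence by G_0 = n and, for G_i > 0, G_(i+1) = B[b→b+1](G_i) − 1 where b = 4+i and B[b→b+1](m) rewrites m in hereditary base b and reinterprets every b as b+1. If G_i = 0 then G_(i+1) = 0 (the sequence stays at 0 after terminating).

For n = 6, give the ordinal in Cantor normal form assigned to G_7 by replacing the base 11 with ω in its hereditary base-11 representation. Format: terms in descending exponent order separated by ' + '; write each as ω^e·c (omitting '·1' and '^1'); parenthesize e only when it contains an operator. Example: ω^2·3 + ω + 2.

step 0: 6 = 4 + 2; sub 5 for 4: 5 + 2; = 7; G_1 = 7−1 = 6
step 1: 6 = 5 + 1; sub 6 for 5: 6 + 1; = 7; G_2 = 7−1 = 6
step 2: 6 = 6; sub 7 for 6: 7; = 7; G_3 = 7−1 = 6
step 3: 6 = 6; sub 8 for 7: 6; = 6; G_4 = 6−1 = 5
step 4: 5 = 5; sub 9 for 8: 5; = 5; G_5 = 5−1 = 4
step 5: 4 = 4; sub 10 for 9: 4; = 4; G_6 = 4−1 = 3
step 6: 3 = 3; sub 11 for 10: 3; = 3; G_7 = 3−1 = 2
step 7: 2 = 2; sub 12 for 11: 2; = 2; G_8 = 2−1 = 1

2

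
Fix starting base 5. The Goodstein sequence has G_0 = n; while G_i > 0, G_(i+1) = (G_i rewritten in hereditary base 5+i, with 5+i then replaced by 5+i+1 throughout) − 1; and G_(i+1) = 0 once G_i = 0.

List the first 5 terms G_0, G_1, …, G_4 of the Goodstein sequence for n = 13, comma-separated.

13, 14, 15, 16, 17

[0] 13 ≡ 2·5 + 3 (base 5). Lift 6: 15. −1: 14.
[1] 14 ≡ 2·6 + 2 (base 6). Lift 7: 16. −1: 15.
[2] 15 ≡ 2·7 + 1 (base 7). Lift 8: 17. −1: 16.
[3] 16 ≡ 2·8 (base 8). Lift 9: 18. −1: 17.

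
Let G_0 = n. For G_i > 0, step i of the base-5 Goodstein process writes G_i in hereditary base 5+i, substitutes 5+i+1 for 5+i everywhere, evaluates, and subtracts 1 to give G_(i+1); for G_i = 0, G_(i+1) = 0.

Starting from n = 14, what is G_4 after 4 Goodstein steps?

18

G_0=14  [base 5] 2·5 + 4  →[5↦6]→  2·6 + 4 = 16  −1 ⇒ G_1=15
G_1=15  [base 6] 2·6 + 3  →[6↦7]→  2·7 + 3 = 17  −1 ⇒ G_2=16
G_2=16  [base 7] 2·7 + 2  →[7↦8]→  2·8 + 2 = 18  −1 ⇒ G_3=17
G_3=17  [base 8] 2·8 + 1  →[8↦9]→  2·9 + 1 = 19  −1 ⇒ G_4=18
G_4=18  [base 9] 2·9  →[9↦10]→  2·10 = 20  −1 ⇒ G_5=19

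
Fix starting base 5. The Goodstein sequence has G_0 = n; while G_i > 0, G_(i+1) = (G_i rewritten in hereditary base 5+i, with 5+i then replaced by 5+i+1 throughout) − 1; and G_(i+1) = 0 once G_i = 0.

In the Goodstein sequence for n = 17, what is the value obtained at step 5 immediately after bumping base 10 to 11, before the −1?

i=0: 17 = 3·5 + 2 (b=5); 5→6: 3·6 + 2 = 20; 20−1 = 19
i=1: 19 = 3·6 + 1 (b=6); 6→7: 3·7 + 1 = 22; 22−1 = 21
i=2: 21 = 3·7 (b=7); 7→8: 3·8 = 24; 24−1 = 23
i=3: 23 = 2·8 + 7 (b=8); 8→9: 2·9 + 7 = 25; 25−1 = 24
i=4: 24 = 2·9 + 6 (b=9); 9→10: 2·10 + 6 = 26; 26−1 = 25
i=5: 25 = 2·10 + 5 (b=10); 10→11: 2·11 + 5 = 27; 27−1 = 26

27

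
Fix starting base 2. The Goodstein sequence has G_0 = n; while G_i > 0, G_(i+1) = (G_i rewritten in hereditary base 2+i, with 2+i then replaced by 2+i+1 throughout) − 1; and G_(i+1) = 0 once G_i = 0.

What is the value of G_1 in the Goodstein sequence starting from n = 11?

(0) 11|_2 = 2^(2 + 1) + 2 + 1 ↦ 3^(3 + 1) + 3 + 1|_3 = 85 ⇒ 84
(1) 84|_3 = 3^(3 + 1) + 3 ↦ 4^(4 + 1) + 4|_4 = 1028 ⇒ 1027

84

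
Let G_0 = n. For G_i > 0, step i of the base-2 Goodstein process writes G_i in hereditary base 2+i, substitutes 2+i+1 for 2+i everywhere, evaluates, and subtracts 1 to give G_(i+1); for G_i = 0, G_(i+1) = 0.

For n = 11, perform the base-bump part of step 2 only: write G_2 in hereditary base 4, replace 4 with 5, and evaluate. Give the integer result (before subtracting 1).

[0] 11 ≡ 2^(2 + 1) + 2 + 1 (base 2). Lift 3: 85. −1: 84.
[1] 84 ≡ 3^(3 + 1) + 3 (base 3). Lift 4: 1028. −1: 1027.
[2] 1027 ≡ 4^(4 + 1) + 3 (base 4). Lift 5: 15628. −1: 15627.

15628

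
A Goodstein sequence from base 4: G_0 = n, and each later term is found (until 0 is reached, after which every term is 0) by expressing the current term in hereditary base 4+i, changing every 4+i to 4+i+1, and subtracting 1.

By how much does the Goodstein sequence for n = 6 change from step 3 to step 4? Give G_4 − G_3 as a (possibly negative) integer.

[0] 6 ≡ 4 + 2 (base 4). Lift 5: 7. −1: 6.
[1] 6 ≡ 5 + 1 (base 5). Lift 6: 7. −1: 6.
[2] 6 ≡ 6 (base 6). Lift 7: 7. −1: 6.
[3] 6 ≡ 6 (base 7). Lift 8: 6. −1: 5.

-1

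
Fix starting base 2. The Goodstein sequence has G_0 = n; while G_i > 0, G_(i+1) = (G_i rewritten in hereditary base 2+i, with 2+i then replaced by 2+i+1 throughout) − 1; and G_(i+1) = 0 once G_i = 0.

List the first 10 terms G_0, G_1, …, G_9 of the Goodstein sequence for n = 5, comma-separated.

G_0=5  [base 2] 2^2 + 1  →[2↦3]→  3^3 + 1 = 28  −1 ⇒ G_1=27
G_1=27  [base 3] 3^3  →[3↦4]→  4^4 = 256  −1 ⇒ G_2=255
G_2=255  [base 4] 3·4^3 + 3·4^2 + 3·4 + 3  →[4↦5]→  3·5^3 + 3·5^2 + 3·5 + 3 = 468  −1 ⇒ G_3=467
G_3=467  [base 5] 3·5^3 + 3·5^2 + 3·5 + 2  →[5↦6]→  3·6^3 + 3·6^2 + 3·6 + 2 = 776  −1 ⇒ G_4=775
G_4=775  [base 6] 3·6^3 + 3·6^2 + 3·6 + 1  →[6↦7]→  3·7^3 + 3·7^2 + 3·7 + 1 = 1198  −1 ⇒ G_5=1197
G_5=1197  [base 7] 3·7^3 + 3·7^2 + 3·7  →[7↦8]→  3·8^3 + 3·8^2 + 3·8 = 1752  −1 ⇒ G_6=1751
G_6=1751  [base 8] 3·8^3 + 3·8^2 + 2·8 + 7  →[8↦9]→  3·9^3 + 3·9^2 + 2·9 + 7 = 2455  −1 ⇒ G_7=2454
G_7=2454  [base 9] 3·9^3 + 3·9^2 + 2·9 + 6  →[9↦10]→  3·10^3 + 3·10^2 + 2·10 + 6 = 3326  −1 ⇒ G_8=3325
G_8=3325  [base 10] 3·10^3 + 3·10^2 + 2·10 + 5  →[10↦11]→  3·11^3 + 3·11^2 + 2·11 + 5 = 4383  −1 ⇒ G_9=4382

5, 27, 255, 467, 775, 1197, 1751, 2454, 3325, 4382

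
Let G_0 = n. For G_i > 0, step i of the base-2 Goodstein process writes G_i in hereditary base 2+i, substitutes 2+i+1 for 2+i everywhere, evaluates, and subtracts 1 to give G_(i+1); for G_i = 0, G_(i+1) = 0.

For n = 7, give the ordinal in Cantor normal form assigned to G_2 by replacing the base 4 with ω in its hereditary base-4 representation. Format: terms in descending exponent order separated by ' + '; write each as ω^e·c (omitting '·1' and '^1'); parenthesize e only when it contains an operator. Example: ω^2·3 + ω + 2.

ω^ω + 3

base 2: 7 = 2^2 + 2 + 1; at 3: 3^3 + 3 + 1 = 31; next = 30
base 3: 30 = 3^3 + 3; at 4: 4^4 + 4 = 260; next = 259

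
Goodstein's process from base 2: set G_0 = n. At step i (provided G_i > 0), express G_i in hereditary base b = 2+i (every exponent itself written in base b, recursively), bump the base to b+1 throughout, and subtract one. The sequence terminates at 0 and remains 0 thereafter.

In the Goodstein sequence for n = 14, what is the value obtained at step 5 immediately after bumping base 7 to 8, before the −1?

step 0: 14 = 2^(2 + 1) + 2^2 + 2; sub 3 for 2: 3^(3 + 1) + 3^3 + 3; = 111; G_1 = 111−1 = 110
step 1: 110 = 3^(3 + 1) + 3^3 + 2; sub 4 for 3: 4^(4 + 1) + 4^4 + 2; = 1282; G_2 = 1282−1 = 1281
step 2: 1281 = 4^(4 + 1) + 4^4 + 1; sub 5 for 4: 5^(5 + 1) + 5^5 + 1; = 18751; G_3 = 18751−1 = 18750
step 3: 18750 = 5^(5 + 1) + 5^5; sub 6 for 5: 6^(6 + 1) + 6^6; = 326592; G_4 = 326592−1 = 326591
step 4: 326591 = 6^(6 + 1) + 5·6^5 + 5·6^4 + 5·6^3 + 5·6^2 + 5·6 + 5; sub 7 for 6: 7^(7 + 1) + 5·7^5 + 5·7^4 + 5·7^3 + 5·7^2 + 5·7 + 5; = 5862841; G_5 = 5862841−1 = 5862840
step 5: 5862840 = 7^(7 + 1) + 5·7^5 + 5·7^4 + 5·7^3 + 5·7^2 + 5·7 + 4; sub 8 for 7: 8^(8 + 1) + 5·8^5 + 5·8^4 + 5·8^3 + 5·8^2 + 5·8 + 4; = 134404972; G_6 = 134404972−1 = 134404971

134404972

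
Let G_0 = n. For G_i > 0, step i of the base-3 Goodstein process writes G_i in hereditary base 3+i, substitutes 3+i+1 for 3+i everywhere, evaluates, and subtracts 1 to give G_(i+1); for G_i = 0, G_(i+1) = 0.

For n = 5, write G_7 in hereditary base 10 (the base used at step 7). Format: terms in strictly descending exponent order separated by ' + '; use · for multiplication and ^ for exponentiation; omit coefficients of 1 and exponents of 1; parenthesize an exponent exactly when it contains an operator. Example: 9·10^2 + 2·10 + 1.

(0) 5|_3 = 3 + 2 ↦ 4 + 2|_4 = 6 ⇒ 5
(1) 5|_4 = 4 + 1 ↦ 5 + 1|_5 = 6 ⇒ 5
(2) 5|_5 = 5 ↦ 6|_6 = 6 ⇒ 5
(3) 5|_6 = 5 ↦ 5|_7 = 5 ⇒ 4
(4) 4|_7 = 4 ↦ 4|_8 = 4 ⇒ 3
(5) 3|_8 = 3 ↦ 3|_9 = 3 ⇒ 2
(6) 2|_9 = 2 ↦ 2|_10 = 2 ⇒ 1
(7) 1|_10 = 1 ↦ 1|_11 = 1 ⇒ 0

1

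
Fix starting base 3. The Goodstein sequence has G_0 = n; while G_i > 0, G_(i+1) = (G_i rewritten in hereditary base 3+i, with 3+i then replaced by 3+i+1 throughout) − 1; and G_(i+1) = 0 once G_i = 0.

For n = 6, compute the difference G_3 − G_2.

base 3: 6 = 2·3; at 4: 2·4 = 8; next = 7
base 4: 7 = 4 + 3; at 5: 5 + 3 = 8; next = 7
base 5: 7 = 5 + 2; at 6: 6 + 2 = 8; next = 7

0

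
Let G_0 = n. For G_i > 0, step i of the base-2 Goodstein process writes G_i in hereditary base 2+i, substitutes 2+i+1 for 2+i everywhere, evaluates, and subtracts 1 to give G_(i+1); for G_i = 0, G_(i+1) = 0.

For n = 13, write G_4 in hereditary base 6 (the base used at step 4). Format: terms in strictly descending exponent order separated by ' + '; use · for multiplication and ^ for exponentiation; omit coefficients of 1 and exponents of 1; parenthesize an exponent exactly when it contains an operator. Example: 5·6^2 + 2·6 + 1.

6^(6 + 1) + 3·6^3 + 3·6^2 + 3·6 + 1

13 —HB2→ 2^(2 + 1) + 2^2 + 1 —bump→ 3^(3 + 1) + 3^3 + 1 = 109 —(−1)→ 108
108 —HB3→ 3^(3 + 1) + 3^3 —bump→ 4^(4 + 1) + 4^4 = 1280 —(−1)→ 1279
1279 —HB4→ 4^(4 + 1) + 3·4^3 + 3·4^2 + 3·4 + 3 —bump→ 5^(5 + 1) + 3·5^3 + 3·5^2 + 3·5 + 3 = 16093 —(−1)→ 16092
16092 —HB5→ 5^(5 + 1) + 3·5^3 + 3·5^2 + 3·5 + 2 —bump→ 6^(6 + 1) + 3·6^3 + 3·6^2 + 3·6 + 2 = 280712 —(−1)→ 280711
280711 —HB6→ 6^(6 + 1) + 3·6^3 + 3·6^2 + 3·6 + 1 —bump→ 7^(7 + 1) + 3·7^3 + 3·7^2 + 3·7 + 1 = 5765999 —(−1)→ 5765998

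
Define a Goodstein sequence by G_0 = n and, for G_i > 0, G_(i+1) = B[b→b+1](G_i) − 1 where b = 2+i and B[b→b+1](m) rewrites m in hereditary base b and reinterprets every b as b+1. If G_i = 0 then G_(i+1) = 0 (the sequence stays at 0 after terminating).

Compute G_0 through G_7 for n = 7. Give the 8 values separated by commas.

7, 30, 259, 3127, 46657, 823543, 16777215, 37665879

7 —HB2→ 2^2 + 2 + 1 —bump→ 3^3 + 3 + 1 = 31 —(−1)→ 30
30 —HB3→ 3^3 + 3 —bump→ 4^4 + 4 = 260 —(−1)→ 259
259 —HB4→ 4^4 + 3 —bump→ 5^5 + 3 = 3128 —(−1)→ 3127
3127 —HB5→ 5^5 + 2 —bump→ 6^6 + 2 = 46658 —(−1)→ 46657
46657 —HB6→ 6^6 + 1 —bump→ 7^7 + 1 = 823544 —(−1)→ 823543
823543 —HB7→ 7^7 —bump→ 8^8 = 16777216 —(−1)→ 16777215
16777215 —HB8→ 7·8^7 + 7·8^6 + 7·8^5 + 7·8^4 + 7·8^3 + 7·8^2 + 7·8 + 7 —bump→ 7·9^7 + 7·9^6 + 7·9^5 + 7·9^4 + 7·9^3 + 7·9^2 + 7·9 + 7 = 37665880 —(−1)→ 37665879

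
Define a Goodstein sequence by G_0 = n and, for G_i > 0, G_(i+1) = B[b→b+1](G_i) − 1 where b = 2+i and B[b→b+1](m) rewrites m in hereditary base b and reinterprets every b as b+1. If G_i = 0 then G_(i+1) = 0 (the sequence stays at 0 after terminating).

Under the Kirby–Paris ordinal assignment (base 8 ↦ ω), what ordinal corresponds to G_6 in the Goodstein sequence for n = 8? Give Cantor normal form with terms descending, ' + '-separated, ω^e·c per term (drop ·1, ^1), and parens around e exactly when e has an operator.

ω^ω·2 + ω^2·2 + ω + 3

step 0: 8 = 2^(2 + 1); sub 3 for 2: 3^(3 + 1); = 81; G_1 = 81−1 = 80
step 1: 80 = 2·3^3 + 2·3^2 + 2·3 + 2; sub 4 for 3: 2·4^4 + 2·4^2 + 2·4 + 2; = 554; G_2 = 554−1 = 553
step 2: 553 = 2·4^4 + 2·4^2 + 2·4 + 1; sub 5 for 4: 2·5^5 + 2·5^2 + 2·5 + 1; = 6311; G_3 = 6311−1 = 6310
step 3: 6310 = 2·5^5 + 2·5^2 + 2·5; sub 6 for 5: 2·6^6 + 2·6^2 + 2·6; = 93396; G_4 = 93396−1 = 93395
step 4: 93395 = 2·6^6 + 2·6^2 + 6 + 5; sub 7 for 6: 2·7^7 + 2·7^2 + 7 + 5; = 1647196; G_5 = 1647196−1 = 1647195
step 5: 1647195 = 2·7^7 + 2·7^2 + 7 + 4; sub 8 for 7: 2·8^8 + 2·8^2 + 8 + 4; = 33554572; G_6 = 33554572−1 = 33554571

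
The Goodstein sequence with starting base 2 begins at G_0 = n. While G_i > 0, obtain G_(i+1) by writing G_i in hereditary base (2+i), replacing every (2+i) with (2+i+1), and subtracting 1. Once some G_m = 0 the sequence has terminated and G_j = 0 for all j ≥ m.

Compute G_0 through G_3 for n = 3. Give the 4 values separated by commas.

base 2: 3 = 2 + 1; at 3: 3 + 1 = 4; next = 3
base 3: 3 = 3; at 4: 4 = 4; next = 3
base 4: 3 = 3; at 5: 3 = 3; next = 2

3, 3, 3, 2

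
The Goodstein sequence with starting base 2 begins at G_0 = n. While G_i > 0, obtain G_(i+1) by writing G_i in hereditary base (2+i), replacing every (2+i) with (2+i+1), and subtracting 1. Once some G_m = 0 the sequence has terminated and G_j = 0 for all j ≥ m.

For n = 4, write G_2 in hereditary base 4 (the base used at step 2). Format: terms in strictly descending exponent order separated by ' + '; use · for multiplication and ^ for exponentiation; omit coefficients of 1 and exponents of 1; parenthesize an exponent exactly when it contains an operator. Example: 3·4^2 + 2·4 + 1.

2·4^2 + 2·4 + 1

base 2: 4 = 2^2; at 3: 3^3 = 27; next = 26
base 3: 26 = 2·3^2 + 2·3 + 2; at 4: 2·4^2 + 2·4 + 2 = 42; next = 41
base 4: 41 = 2·4^2 + 2·4 + 1; at 5: 2·5^2 + 2·5 + 1 = 61; next = 60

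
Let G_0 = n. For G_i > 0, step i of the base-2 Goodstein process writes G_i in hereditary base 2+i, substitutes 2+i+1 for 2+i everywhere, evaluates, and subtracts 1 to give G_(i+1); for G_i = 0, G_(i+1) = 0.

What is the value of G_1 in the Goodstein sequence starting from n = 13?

108

base 2: 13 = 2^(2 + 1) + 2^2 + 1; at 3: 3^(3 + 1) + 3^3 + 1 = 109; next = 108
base 3: 108 = 3^(3 + 1) + 3^3; at 4: 4^(4 + 1) + 4^4 = 1280; next = 1279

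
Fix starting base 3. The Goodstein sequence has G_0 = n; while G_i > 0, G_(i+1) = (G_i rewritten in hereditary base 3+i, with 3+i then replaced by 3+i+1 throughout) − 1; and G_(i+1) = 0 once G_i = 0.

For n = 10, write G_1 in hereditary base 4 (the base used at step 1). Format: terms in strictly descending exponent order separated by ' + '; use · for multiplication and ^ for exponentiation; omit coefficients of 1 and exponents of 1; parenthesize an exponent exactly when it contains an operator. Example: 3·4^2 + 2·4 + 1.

4^2

base 3: 10 = 3^2 + 1; at 4: 4^2 + 1 = 17; next = 16
base 4: 16 = 4^2; at 5: 5^2 = 25; next = 24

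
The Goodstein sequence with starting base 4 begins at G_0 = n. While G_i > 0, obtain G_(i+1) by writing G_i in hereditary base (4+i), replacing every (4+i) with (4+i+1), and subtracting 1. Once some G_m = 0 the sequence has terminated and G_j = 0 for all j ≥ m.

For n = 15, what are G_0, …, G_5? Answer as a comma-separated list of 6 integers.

i=0: 15 = 3·4 + 3 (b=4); 4→5: 3·5 + 3 = 18; 18−1 = 17
i=1: 17 = 3·5 + 2 (b=5); 5→6: 3·6 + 2 = 20; 20−1 = 19
i=2: 19 = 3·6 + 1 (b=6); 6→7: 3·7 + 1 = 22; 22−1 = 21
i=3: 21 = 3·7 (b=7); 7→8: 3·8 = 24; 24−1 = 23
i=4: 23 = 2·8 + 7 (b=8); 8→9: 2·9 + 7 = 25; 25−1 = 24

15, 17, 19, 21, 23, 24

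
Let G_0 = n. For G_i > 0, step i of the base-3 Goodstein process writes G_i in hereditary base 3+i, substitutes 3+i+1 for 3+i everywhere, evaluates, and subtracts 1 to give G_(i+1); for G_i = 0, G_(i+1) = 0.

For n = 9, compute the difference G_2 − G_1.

i=0: 9 = 3^2 (b=3); 3→4: 4^2 = 16; 16−1 = 15
i=1: 15 = 3·4 + 3 (b=4); 4→5: 3·5 + 3 = 18; 18−1 = 17

2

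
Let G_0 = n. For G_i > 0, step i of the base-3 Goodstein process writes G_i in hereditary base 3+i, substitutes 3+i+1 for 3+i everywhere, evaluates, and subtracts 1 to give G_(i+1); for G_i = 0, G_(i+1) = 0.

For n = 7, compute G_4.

(0) 7|_3 = 2·3 + 1 ↦ 2·4 + 1|_4 = 9 ⇒ 8
(1) 8|_4 = 2·4 ↦ 2·5|_5 = 10 ⇒ 9
(2) 9|_5 = 5 + 4 ↦ 6 + 4|_6 = 10 ⇒ 9
(3) 9|_6 = 6 + 3 ↦ 7 + 3|_7 = 10 ⇒ 9

9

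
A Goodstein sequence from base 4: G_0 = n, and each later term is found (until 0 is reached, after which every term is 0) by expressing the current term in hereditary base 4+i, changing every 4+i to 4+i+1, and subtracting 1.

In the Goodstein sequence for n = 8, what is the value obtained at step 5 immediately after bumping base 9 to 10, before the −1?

G_0=8  [base 4] 2·4  →[4↦5]→  2·5 = 10  −1 ⇒ G_1=9
G_1=9  [base 5] 5 + 4  →[5↦6]→  6 + 4 = 10  −1 ⇒ G_2=9
G_2=9  [base 6] 6 + 3  →[6↦7]→  7 + 3 = 10  −1 ⇒ G_3=9
G_3=9  [base 7] 7 + 2  →[7↦8]→  8 + 2 = 10  −1 ⇒ G_4=9
G_4=9  [base 8] 8 + 1  →[8↦9]→  9 + 1 = 10  −1 ⇒ G_5=9

10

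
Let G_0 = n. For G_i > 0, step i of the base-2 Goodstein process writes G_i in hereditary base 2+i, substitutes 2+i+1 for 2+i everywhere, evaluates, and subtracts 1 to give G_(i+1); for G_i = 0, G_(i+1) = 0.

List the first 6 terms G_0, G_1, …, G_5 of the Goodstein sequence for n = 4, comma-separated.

step 0: 4 = 2^2; sub 3 for 2: 3^3; = 27; G_1 = 27−1 = 26
step 1: 26 = 2·3^2 + 2·3 + 2; sub 4 for 3: 2·4^2 + 2·4 + 2; = 42; G_2 = 42−1 = 41
step 2: 41 = 2·4^2 + 2·4 + 1; sub 5 for 4: 2·5^2 + 2·5 + 1; = 61; G_3 = 61−1 = 60
step 3: 60 = 2·5^2 + 2·5; sub 6 for 5: 2·6^2 + 2·6; = 84; G_4 = 84−1 = 83
step 4: 83 = 2·6^2 + 6 + 5; sub 7 for 6: 2·7^2 + 7 + 5; = 110; G_5 = 110−1 = 109

4, 26, 41, 60, 83, 109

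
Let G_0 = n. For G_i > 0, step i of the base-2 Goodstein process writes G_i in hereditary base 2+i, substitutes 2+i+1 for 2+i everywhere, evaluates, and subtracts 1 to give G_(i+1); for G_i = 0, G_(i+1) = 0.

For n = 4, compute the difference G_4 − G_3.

[0] 4 ≡ 2^2 (base 2). Lift 3: 27. −1: 26.
[1] 26 ≡ 2·3^2 + 2·3 + 2 (base 3). Lift 4: 42. −1: 41.
[2] 41 ≡ 2·4^2 + 2·4 + 1 (base 4). Lift 5: 61. −1: 60.
[3] 60 ≡ 2·5^2 + 2·5 (base 5). Lift 6: 84. −1: 83.

23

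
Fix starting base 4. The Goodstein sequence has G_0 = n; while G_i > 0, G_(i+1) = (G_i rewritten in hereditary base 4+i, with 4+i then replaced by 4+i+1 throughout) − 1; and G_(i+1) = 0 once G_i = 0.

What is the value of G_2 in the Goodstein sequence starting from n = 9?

11

G_0=9  [base 4] 2·4 + 1  →[4↦5]→  2·5 + 1 = 11  −1 ⇒ G_1=10
G_1=10  [base 5] 2·5  →[5↦6]→  2·6 = 12  −1 ⇒ G_2=11
G_2=11  [base 6] 6 + 5  →[6↦7]→  7 + 5 = 12  −1 ⇒ G_3=11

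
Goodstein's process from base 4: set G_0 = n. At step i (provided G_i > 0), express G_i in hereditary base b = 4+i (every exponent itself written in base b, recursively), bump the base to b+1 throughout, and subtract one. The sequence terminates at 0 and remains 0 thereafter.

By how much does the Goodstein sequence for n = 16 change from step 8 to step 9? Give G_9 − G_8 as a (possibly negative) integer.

2

[0] 16 ≡ 4^2 (base 4). Lift 5: 25. −1: 24.
[1] 24 ≡ 4·5 + 4 (base 5). Lift 6: 28. −1: 27.
[2] 27 ≡ 4·6 + 3 (base 6). Lift 7: 31. −1: 30.
[3] 30 ≡ 4·7 + 2 (base 7). Lift 8: 34. −1: 33.
[4] 33 ≡ 4·8 + 1 (base 8). Lift 9: 37. −1: 36.
[5] 36 ≡ 4·9 (base 9). Lift 10: 40. −1: 39.
[6] 39 ≡ 3·10 + 9 (base 10). Lift 11: 42. −1: 41.
[7] 41 ≡ 3·11 + 8 (base 11). Lift 12: 44. −1: 43.
[8] 43 ≡ 3·12 + 7 (base 12). Lift 13: 46. −1: 45.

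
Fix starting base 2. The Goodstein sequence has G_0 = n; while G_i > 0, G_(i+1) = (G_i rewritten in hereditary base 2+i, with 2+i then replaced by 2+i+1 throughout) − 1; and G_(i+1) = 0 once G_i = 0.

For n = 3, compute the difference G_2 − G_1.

0

base 2: 3 = 2 + 1; at 3: 3 + 1 = 4; next = 3
base 3: 3 = 3; at 4: 4 = 4; next = 3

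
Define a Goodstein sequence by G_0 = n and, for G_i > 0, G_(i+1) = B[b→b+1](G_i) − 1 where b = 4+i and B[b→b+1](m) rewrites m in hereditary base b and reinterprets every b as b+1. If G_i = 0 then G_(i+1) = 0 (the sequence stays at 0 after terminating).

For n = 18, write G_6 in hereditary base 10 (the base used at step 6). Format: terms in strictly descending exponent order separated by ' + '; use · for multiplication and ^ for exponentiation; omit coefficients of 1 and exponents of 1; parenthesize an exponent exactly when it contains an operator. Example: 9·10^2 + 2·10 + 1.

G_0 = 18. HB_4(18) = 4^2 + 2. Bump = 27. G_1 = 26.
G_1 = 26. HB_5(26) = 5^2 + 1. Bump = 37. G_2 = 36.
G_2 = 36. HB_6(36) = 6^2. Bump = 49. G_3 = 48.
G_3 = 48. HB_7(48) = 6·7 + 6. Bump = 54. G_4 = 53.
G_4 = 53. HB_8(53) = 6·8 + 5. Bump = 59. G_5 = 58.
G_5 = 58. HB_9(58) = 6·9 + 4. Bump = 64. G_6 = 63.
G_6 = 63. HB_10(63) = 6·10 + 3. Bump = 69. G_7 = 68.

6·10 + 3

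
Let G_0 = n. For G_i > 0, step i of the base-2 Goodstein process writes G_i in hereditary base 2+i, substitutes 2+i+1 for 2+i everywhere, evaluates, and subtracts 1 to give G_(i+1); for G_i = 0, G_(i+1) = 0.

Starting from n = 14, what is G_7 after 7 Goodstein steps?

base 2: 14 = 2^(2 + 1) + 2^2 + 2; at 3: 3^(3 + 1) + 3^3 + 3 = 111; next = 110
base 3: 110 = 3^(3 + 1) + 3^3 + 2; at 4: 4^(4 + 1) + 4^4 + 2 = 1282; next = 1281
base 4: 1281 = 4^(4 + 1) + 4^4 + 1; at 5: 5^(5 + 1) + 5^5 + 1 = 18751; next = 18750
base 5: 18750 = 5^(5 + 1) + 5^5; at 6: 6^(6 + 1) + 6^6 = 326592; next = 326591
base 6: 326591 = 6^(6 + 1) + 5·6^5 + 5·6^4 + 5·6^3 + 5·6^2 + 5·6 + 5; at 7: 7^(7 + 1) + 5·7^5 + 5·7^4 + 5·7^3 + 5·7^2 + 5·7 + 5 = 5862841; next = 5862840
base 7: 5862840 = 7^(7 + 1) + 5·7^5 + 5·7^4 + 5·7^3 + 5·7^2 + 5·7 + 4; at 8: 8^(8 + 1) + 5·8^5 + 5·8^4 + 5·8^3 + 5·8^2 + 5·8 + 4 = 134404972; next = 134404971
base 8: 134404971 = 8^(8 + 1) + 5·8^5 + 5·8^4 + 5·8^3 + 5·8^2 + 5·8 + 3; at 9: 9^(9 + 1) + 5·9^5 + 5·9^4 + 5·9^3 + 5·9^2 + 5·9 + 3 = 3487116549; next = 3487116548
base 9: 3487116548 = 9^(9 + 1) + 5·9^5 + 5·9^4 + 5·9^3 + 5·9^2 + 5·9 + 2; at 10: 10^(10 + 1) + 5·10^5 + 5·10^4 + 5·10^3 + 5·10^2 + 5·10 + 2 = 100000555552; next = 100000555551

3487116548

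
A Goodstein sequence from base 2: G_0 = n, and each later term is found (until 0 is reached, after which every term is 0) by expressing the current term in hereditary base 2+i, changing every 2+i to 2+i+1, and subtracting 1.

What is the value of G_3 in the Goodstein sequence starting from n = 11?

11 —HB2→ 2^(2 + 1) + 2 + 1 —bump→ 3^(3 + 1) + 3 + 1 = 85 —(−1)→ 84
84 —HB3→ 3^(3 + 1) + 3 —bump→ 4^(4 + 1) + 4 = 1028 —(−1)→ 1027
1027 —HB4→ 4^(4 + 1) + 3 —bump→ 5^(5 + 1) + 3 = 15628 —(−1)→ 15627
15627 —HB5→ 5^(5 + 1) + 2 —bump→ 6^(6 + 1) + 2 = 279938 —(−1)→ 279937

15627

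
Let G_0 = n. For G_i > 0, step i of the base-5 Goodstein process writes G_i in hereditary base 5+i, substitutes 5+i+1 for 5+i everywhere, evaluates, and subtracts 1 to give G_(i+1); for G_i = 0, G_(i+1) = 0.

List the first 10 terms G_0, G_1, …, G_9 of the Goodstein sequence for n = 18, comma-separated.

18 —HB5→ 3·5 + 3 —bump→ 3·6 + 3 = 21 —(−1)→ 20
20 —HB6→ 3·6 + 2 —bump→ 3·7 + 2 = 23 —(−1)→ 22
22 —HB7→ 3·7 + 1 —bump→ 3·8 + 1 = 25 —(−1)→ 24
24 —HB8→ 3·8 —bump→ 3·9 = 27 —(−1)→ 26
26 —HB9→ 2·9 + 8 —bump→ 2·10 + 8 = 28 —(−1)→ 27
27 —HB10→ 2·10 + 7 —bump→ 2·11 + 7 = 29 —(−1)→ 28
28 —HB11→ 2·11 + 6 —bump→ 2·12 + 6 = 30 —(−1)→ 29
29 —HB12→ 2·12 + 5 —bump→ 2·13 + 5 = 31 —(−1)→ 30
30 —HB13→ 2·13 + 4 —bump→ 2·14 + 4 = 32 —(−1)→ 31

18, 20, 22, 24, 26, 27, 28, 29, 30, 31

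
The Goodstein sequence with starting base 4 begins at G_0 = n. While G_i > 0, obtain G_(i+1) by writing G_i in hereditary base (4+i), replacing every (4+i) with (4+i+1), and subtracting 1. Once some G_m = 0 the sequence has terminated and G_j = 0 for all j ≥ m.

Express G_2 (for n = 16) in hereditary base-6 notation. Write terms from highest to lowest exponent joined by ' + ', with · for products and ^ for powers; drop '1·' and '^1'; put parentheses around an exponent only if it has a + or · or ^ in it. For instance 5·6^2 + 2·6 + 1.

4·6 + 3

i=0: 16 = 4^2 (b=4); 4→5: 5^2 = 25; 25−1 = 24
i=1: 24 = 4·5 + 4 (b=5); 5→6: 4·6 + 4 = 28; 28−1 = 27
i=2: 27 = 4·6 + 3 (b=6); 6→7: 4·7 + 3 = 31; 31−1 = 30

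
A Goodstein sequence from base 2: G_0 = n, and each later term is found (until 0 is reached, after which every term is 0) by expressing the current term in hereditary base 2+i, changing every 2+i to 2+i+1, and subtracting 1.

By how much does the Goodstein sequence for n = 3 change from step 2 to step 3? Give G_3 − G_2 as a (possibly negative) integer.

-1

G_0=3  [base 2] 2 + 1  →[2↦3]→  3 + 1 = 4  −1 ⇒ G_1=3
G_1=3  [base 3] 3  →[3↦4]→  4 = 4  −1 ⇒ G_2=3
G_2=3  [base 4] 3  →[4↦5]→  3 = 3  −1 ⇒ G_3=2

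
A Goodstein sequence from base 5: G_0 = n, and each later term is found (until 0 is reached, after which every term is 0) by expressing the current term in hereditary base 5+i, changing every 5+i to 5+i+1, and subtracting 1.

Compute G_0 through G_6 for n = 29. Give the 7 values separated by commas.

29, 39, 51, 65, 81, 99, 107

G_0 = 29. HB_5(29) = 5^2 + 4. Bump = 40. G_1 = 39.
G_1 = 39. HB_6(39) = 6^2 + 3. Bump = 52. G_2 = 51.
G_2 = 51. HB_7(51) = 7^2 + 2. Bump = 66. G_3 = 65.
G_3 = 65. HB_8(65) = 8^2 + 1. Bump = 82. G_4 = 81.
G_4 = 81. HB_9(81) = 9^2. Bump = 100. G_5 = 99.
G_5 = 99. HB_10(99) = 9·10 + 9. Bump = 108. G_6 = 107.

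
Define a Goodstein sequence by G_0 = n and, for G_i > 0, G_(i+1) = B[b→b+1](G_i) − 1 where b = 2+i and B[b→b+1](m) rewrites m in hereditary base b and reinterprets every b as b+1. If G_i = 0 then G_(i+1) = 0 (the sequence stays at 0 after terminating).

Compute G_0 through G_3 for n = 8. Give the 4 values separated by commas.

G_0=8  [base 2] 2^(2 + 1)  →[2↦3]→  3^(3 + 1) = 81  −1 ⇒ G_1=80
G_1=80  [base 3] 2·3^3 + 2·3^2 + 2·3 + 2  →[3↦4]→  2·4^4 + 2·4^2 + 2·4 + 2 = 554  −1 ⇒ G_2=553
G_2=553  [base 4] 2·4^4 + 2·4^2 + 2·4 + 1  →[4↦5]→  2·5^5 + 2·5^2 + 2·5 + 1 = 6311  −1 ⇒ G_3=6310

8, 80, 553, 6310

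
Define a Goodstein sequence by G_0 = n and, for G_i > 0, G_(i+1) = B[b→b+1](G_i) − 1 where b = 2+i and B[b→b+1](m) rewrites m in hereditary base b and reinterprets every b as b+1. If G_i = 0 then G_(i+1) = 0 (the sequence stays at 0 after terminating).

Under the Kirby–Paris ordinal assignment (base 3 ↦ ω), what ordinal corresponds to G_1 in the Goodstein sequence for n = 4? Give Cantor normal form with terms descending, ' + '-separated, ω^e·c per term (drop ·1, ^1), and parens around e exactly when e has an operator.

ω^2·2 + ω·2 + 2

i=0: 4 = 2^2 (b=2); 2→3: 3^3 = 27; 27−1 = 26
i=1: 26 = 2·3^2 + 2·3 + 2 (b=3); 3→4: 2·4^2 + 2·4 + 2 = 42; 42−1 = 41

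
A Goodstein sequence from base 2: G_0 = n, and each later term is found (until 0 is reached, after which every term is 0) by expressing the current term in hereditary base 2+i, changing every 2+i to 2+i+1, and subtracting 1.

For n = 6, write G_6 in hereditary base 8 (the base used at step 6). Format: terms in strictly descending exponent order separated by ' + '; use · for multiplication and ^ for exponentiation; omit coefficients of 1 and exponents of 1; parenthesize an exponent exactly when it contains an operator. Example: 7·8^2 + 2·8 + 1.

6 —HB2→ 2^2 + 2 —bump→ 3^3 + 3 = 30 —(−1)→ 29
29 —HB3→ 3^3 + 2 —bump→ 4^4 + 2 = 258 —(−1)→ 257
257 —HB4→ 4^4 + 1 —bump→ 5^5 + 1 = 3126 —(−1)→ 3125
3125 —HB5→ 5^5 —bump→ 6^6 = 46656 —(−1)→ 46655
46655 —HB6→ 5·6^5 + 5·6^4 + 5·6^3 + 5·6^2 + 5·6 + 5 —bump→ 5·7^5 + 5·7^4 + 5·7^3 + 5·7^2 + 5·7 + 5 = 98040 —(−1)→ 98039
98039 —HB7→ 5·7^5 + 5·7^4 + 5·7^3 + 5·7^2 + 5·7 + 4 —bump→ 5·8^5 + 5·8^4 + 5·8^3 + 5·8^2 + 5·8 + 4 = 187244 —(−1)→ 187243
187243 —HB8→ 5·8^5 + 5·8^4 + 5·8^3 + 5·8^2 + 5·8 + 3 —bump→ 5·9^5 + 5·9^4 + 5·9^3 + 5·9^2 + 5·9 + 3 = 332148 —(−1)→ 332147

5·8^5 + 5·8^4 + 5·8^3 + 5·8^2 + 5·8 + 3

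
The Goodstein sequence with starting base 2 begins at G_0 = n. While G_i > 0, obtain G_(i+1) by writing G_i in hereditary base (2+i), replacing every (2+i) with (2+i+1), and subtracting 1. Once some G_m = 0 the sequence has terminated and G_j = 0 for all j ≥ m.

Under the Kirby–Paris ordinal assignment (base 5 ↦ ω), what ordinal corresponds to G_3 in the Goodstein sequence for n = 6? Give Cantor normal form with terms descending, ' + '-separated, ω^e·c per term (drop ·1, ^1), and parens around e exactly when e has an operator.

ω^ω

base 2: 6 = 2^2 + 2; at 3: 3^3 + 3 = 30; next = 29
base 3: 29 = 3^3 + 2; at 4: 4^4 + 2 = 258; next = 257
base 4: 257 = 4^4 + 1; at 5: 5^5 + 1 = 3126; next = 3125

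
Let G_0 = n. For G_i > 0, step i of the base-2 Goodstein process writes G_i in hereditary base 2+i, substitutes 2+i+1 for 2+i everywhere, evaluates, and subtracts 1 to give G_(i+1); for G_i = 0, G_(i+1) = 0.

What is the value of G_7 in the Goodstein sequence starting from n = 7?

37665879

i=0: 7 = 2^2 + 2 + 1 (b=2); 2→3: 3^3 + 3 + 1 = 31; 31−1 = 30
i=1: 30 = 3^3 + 3 (b=3); 3→4: 4^4 + 4 = 260; 260−1 = 259
i=2: 259 = 4^4 + 3 (b=4); 4→5: 5^5 + 3 = 3128; 3128−1 = 3127
i=3: 3127 = 5^5 + 2 (b=5); 5→6: 6^6 + 2 = 46658; 46658−1 = 46657
i=4: 46657 = 6^6 + 1 (b=6); 6→7: 7^7 + 1 = 823544; 823544−1 = 823543
i=5: 823543 = 7^7 (b=7); 7→8: 8^8 = 16777216; 16777216−1 = 16777215
i=6: 16777215 = 7·8^7 + 7·8^6 + 7·8^5 + 7·8^4 + 7·8^3 + 7·8^2 + 7·8 + 7 (b=8); 8→9: 7·9^7 + 7·9^6 + 7·9^5 + 7·9^4 + 7·9^3 + 7·9^2 + 7·9 + 7 = 37665880; 37665880−1 = 37665879
i=7: 37665879 = 7·9^7 + 7·9^6 + 7·9^5 + 7·9^4 + 7·9^3 + 7·9^2 + 7·9 + 6 (b=9); 9→10: 7·10^7 + 7·10^6 + 7·10^5 + 7·10^4 + 7·10^3 + 7·10^2 + 7·10 + 6 = 77777776; 77777776−1 = 77777775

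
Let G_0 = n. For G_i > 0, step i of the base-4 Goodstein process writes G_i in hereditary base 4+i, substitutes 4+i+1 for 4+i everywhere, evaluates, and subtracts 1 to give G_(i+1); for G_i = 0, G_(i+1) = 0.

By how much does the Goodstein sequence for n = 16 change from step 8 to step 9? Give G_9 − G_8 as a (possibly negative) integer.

step 0: 16 = 4^2; sub 5 for 4: 5^2; = 25; G_1 = 25−1 = 24
step 1: 24 = 4·5 + 4; sub 6 for 5: 4·6 + 4; = 28; G_2 = 28−1 = 27
step 2: 27 = 4·6 + 3; sub 7 for 6: 4·7 + 3; = 31; G_3 = 31−1 = 30
step 3: 30 = 4·7 + 2; sub 8 for 7: 4·8 + 2; = 34; G_4 = 34−1 = 33
step 4: 33 = 4·8 + 1; sub 9 for 8: 4·9 + 1; = 37; G_5 = 37−1 = 36
step 5: 36 = 4·9; sub 10 for 9: 4·10; = 40; G_6 = 40−1 = 39
step 6: 39 = 3·10 + 9; sub 11 for 10: 3·11 + 9; = 42; G_7 = 42−1 = 41
step 7: 41 = 3·11 + 8; sub 12 for 11: 3·12 + 8; = 44; G_8 = 44−1 = 43
step 8: 43 = 3·12 + 7; sub 13 for 12: 3·13 + 7; = 46; G_9 = 46−1 = 45

2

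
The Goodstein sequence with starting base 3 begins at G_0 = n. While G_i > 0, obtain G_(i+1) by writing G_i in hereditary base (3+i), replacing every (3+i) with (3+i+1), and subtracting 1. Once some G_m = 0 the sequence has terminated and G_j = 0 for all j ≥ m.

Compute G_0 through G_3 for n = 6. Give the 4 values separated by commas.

[0] 6 ≡ 2·3 (base 3). Lift 4: 8. −1: 7.
[1] 7 ≡ 4 + 3 (base 4). Lift 5: 8. −1: 7.
[2] 7 ≡ 5 + 2 (base 5). Lift 6: 8. −1: 7.

6, 7, 7, 7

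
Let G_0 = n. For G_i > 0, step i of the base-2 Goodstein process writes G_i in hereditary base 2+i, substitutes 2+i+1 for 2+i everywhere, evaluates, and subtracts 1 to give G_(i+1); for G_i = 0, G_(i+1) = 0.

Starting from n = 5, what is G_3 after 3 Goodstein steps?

467

(0) 5|_2 = 2^2 + 1 ↦ 3^3 + 1|_3 = 28 ⇒ 27
(1) 27|_3 = 3^3 ↦ 4^4|_4 = 256 ⇒ 255
(2) 255|_4 = 3·4^3 + 3·4^2 + 3·4 + 3 ↦ 3·5^3 + 3·5^2 + 3·5 + 3|_5 = 468 ⇒ 467
(3) 467|_5 = 3·5^3 + 3·5^2 + 3·5 + 2 ↦ 3·6^3 + 3·6^2 + 3·6 + 2|_6 = 776 ⇒ 775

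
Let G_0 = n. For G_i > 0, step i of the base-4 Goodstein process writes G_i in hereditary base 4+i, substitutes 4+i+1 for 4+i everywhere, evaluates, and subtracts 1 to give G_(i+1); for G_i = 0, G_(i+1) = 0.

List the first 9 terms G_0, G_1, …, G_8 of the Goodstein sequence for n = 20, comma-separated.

step 0: 20 = 4^2 + 4; sub 5 for 4: 5^2 + 5; = 30; G_1 = 30−1 = 29
step 1: 29 = 5^2 + 4; sub 6 for 5: 6^2 + 4; = 40; G_2 = 40−1 = 39
step 2: 39 = 6^2 + 3; sub 7 for 6: 7^2 + 3; = 52; G_3 = 52−1 = 51
step 3: 51 = 7^2 + 2; sub 8 for 7: 8^2 + 2; = 66; G_4 = 66−1 = 65
step 4: 65 = 8^2 + 1; sub 9 for 8: 9^2 + 1; = 82; G_5 = 82−1 = 81
step 5: 81 = 9^2; sub 10 for 9: 10^2; = 100; G_6 = 100−1 = 99
step 6: 99 = 9·10 + 9; sub 11 for 10: 9·11 + 9; = 108; G_7 = 108−1 = 107
step 7: 107 = 9·11 + 8; sub 12 for 11: 9·12 + 8; = 116; G_8 = 116−1 = 115

20, 29, 39, 51, 65, 81, 99, 107, 115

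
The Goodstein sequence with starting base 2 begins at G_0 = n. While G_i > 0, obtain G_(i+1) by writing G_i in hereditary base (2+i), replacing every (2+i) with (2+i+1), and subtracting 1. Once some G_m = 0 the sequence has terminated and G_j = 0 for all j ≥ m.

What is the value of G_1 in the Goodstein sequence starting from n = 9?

81

step 0: 9 = 2^(2 + 1) + 1; sub 3 for 2: 3^(3 + 1) + 1; = 82; G_1 = 82−1 = 81
step 1: 81 = 3^(3 + 1); sub 4 for 3: 4^(4 + 1); = 1024; G_2 = 1024−1 = 1023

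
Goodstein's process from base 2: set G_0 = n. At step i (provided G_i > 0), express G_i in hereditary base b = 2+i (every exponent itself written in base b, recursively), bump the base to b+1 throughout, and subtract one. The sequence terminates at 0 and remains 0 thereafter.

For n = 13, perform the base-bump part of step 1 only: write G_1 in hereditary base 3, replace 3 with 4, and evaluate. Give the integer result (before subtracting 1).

1280

[0] 13 ≡ 2^(2 + 1) + 2^2 + 1 (base 2). Lift 3: 109. −1: 108.
[1] 108 ≡ 3^(3 + 1) + 3^3 (base 3). Lift 4: 1280. −1: 1279.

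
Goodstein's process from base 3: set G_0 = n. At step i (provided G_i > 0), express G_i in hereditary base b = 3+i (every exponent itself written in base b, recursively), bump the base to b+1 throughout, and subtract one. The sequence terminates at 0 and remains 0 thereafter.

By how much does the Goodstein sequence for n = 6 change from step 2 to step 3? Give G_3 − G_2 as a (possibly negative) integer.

0

G_0=6  [base 3] 2·3  →[3↦4]→  2·4 = 8  −1 ⇒ G_1=7
G_1=7  [base 4] 4 + 3  →[4↦5]→  5 + 3 = 8  −1 ⇒ G_2=7
G_2=7  [base 5] 5 + 2  →[5↦6]→  6 + 2 = 8  −1 ⇒ G_3=7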